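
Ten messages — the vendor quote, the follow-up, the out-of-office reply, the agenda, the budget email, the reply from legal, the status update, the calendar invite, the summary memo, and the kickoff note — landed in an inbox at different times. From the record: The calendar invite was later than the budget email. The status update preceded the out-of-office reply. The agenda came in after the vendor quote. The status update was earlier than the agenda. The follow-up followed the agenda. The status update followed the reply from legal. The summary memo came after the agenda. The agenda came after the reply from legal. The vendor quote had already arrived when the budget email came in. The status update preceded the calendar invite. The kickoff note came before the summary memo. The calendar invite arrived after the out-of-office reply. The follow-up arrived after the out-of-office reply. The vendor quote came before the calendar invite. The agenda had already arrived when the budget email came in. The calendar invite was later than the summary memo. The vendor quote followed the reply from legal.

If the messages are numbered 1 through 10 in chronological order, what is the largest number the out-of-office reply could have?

The out-of-office reply must come before the calendar invite and the follow-up — 2 messages forced after it.
Everything else can be placed before the out-of-office reply in some valid order, so the out-of-office reply can sit as late as position 10 − 2 = 8.

8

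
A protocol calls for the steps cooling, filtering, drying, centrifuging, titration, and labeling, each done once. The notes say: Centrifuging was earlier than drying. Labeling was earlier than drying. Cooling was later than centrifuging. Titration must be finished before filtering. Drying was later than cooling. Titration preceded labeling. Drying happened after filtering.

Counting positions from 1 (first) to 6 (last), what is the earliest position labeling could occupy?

2

Titration must come before labeling — 1 forced predecessor.
Nothing else is forced ahead of labeling, so its earliest slot is position 1 + 1 = 2.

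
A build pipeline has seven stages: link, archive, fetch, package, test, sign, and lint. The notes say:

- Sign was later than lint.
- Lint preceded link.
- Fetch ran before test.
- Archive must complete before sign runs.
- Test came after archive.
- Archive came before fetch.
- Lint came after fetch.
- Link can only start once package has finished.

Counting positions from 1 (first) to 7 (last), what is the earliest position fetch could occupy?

2

Archive must come before fetch — 1 forced predecessor.
Nothing else is forced ahead of fetch, so its earliest slot is position 1 + 1 = 2.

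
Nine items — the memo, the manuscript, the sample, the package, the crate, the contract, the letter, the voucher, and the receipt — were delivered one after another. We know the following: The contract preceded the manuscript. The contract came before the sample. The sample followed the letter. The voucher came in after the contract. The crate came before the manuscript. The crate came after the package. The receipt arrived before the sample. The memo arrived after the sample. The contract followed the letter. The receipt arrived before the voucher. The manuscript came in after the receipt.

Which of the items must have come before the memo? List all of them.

the contract, the letter, the receipt, the sample

Directly stated before the memo: the sample.
The contract reaches the memo via the contract → the sample → the memo.
The letter reaches the memo via the letter → the sample → the memo.
The receipt reaches the memo via the receipt → the sample → the memo.
No chain forces the package (or any of the others) ahead of the memo.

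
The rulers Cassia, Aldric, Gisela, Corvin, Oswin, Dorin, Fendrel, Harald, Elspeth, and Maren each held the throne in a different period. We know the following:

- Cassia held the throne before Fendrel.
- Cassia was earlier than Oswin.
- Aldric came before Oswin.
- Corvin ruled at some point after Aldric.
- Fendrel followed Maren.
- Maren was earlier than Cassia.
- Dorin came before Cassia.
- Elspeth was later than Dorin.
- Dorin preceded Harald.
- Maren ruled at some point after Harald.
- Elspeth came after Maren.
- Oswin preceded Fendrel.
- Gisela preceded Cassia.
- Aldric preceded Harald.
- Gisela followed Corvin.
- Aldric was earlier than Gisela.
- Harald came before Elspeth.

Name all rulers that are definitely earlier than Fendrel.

Aldric, Cassia, Corvin, Dorin, Gisela, Harald, Maren, Oswin

Directly stated before Fendrel: Cassia, Maren, and Oswin.
Aldric reaches Fendrel via Aldric → Oswin → Fendrel.
Corvin reaches Fendrel via Corvin → Gisela → Cassia → Fendrel.
Dorin reaches Fendrel via Dorin → Cassia → Fendrel.
Likewise Gisela and Harald each reach Fendrel by chaining the stated constraints.
No chain forces Elspeth ahead of Fendrel.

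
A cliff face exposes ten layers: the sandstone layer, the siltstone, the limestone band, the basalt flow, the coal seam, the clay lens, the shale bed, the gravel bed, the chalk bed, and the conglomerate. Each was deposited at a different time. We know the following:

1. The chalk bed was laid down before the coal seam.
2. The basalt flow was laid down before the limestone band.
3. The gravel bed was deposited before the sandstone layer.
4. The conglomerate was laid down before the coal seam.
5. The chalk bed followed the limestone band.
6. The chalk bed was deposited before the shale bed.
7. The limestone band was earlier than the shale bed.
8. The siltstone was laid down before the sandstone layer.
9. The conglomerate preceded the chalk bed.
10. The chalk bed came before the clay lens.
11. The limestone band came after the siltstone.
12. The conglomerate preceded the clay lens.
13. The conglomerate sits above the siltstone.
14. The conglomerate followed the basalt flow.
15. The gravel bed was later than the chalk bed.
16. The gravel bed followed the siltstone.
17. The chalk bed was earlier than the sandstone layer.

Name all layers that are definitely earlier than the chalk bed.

Directly stated before the chalk bed: the conglomerate and the limestone band.
The basalt flow reaches the chalk bed via the basalt flow → the conglomerate → the chalk bed.
The siltstone reaches the chalk bed via the siltstone → the conglomerate → the chalk bed.

the basalt flow, the conglomerate, the limestone band, the siltstone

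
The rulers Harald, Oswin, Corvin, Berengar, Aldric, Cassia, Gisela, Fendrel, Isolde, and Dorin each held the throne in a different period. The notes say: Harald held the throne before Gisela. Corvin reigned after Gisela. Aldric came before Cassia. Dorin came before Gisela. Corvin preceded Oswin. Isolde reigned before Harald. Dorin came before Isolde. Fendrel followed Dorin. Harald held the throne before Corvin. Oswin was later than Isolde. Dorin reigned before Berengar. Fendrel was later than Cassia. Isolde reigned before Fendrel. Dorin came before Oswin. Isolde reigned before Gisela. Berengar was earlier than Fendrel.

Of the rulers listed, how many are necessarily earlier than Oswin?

5

Directly stated before Oswin: Corvin, Dorin, and Isolde.
Gisela reaches Oswin via Gisela → Corvin → Oswin.
Harald reaches Oswin via Harald → Corvin → Oswin.
No chain forces Cassia (or any of the others) ahead of Oswin.
That's Corvin, Dorin, Gisela, Harald, and Isolde — 5 in all.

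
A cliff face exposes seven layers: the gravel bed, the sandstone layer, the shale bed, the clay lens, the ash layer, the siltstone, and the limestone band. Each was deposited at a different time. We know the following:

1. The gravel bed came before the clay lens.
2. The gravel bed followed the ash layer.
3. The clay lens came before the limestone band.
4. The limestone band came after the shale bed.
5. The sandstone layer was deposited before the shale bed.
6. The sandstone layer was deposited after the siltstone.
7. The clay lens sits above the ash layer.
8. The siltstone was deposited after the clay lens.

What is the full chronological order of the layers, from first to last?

the ash layer, the gravel bed, the clay lens, the siltstone, the sandstone layer, the shale bed, the limestone band

The constraints fix every adjacent pair, so only one ordering works:
the ash layer → the gravel bed → the clay lens → the siltstone → the sandstone layer → the shale bed → the limestone band.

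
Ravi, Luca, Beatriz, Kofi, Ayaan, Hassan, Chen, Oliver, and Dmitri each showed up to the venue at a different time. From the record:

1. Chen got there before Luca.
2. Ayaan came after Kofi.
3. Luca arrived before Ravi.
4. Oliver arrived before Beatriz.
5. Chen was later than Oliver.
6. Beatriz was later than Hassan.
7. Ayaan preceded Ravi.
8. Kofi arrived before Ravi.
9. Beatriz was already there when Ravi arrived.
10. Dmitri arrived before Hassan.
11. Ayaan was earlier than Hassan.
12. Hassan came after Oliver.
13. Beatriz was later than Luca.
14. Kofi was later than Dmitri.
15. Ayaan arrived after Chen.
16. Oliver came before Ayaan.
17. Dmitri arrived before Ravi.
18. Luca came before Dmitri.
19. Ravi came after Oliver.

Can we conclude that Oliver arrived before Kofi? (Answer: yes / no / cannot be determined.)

Chain the constraints: Oliver → Chen → Luca → Dmitri → Kofi. Each link is directly stated, so Oliver comes before Kofi.

yes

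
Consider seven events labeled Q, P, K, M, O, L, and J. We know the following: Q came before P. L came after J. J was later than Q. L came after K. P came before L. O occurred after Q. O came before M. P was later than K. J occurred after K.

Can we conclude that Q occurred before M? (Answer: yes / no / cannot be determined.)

Chain the constraints: Q → O → M. Each link is directly stated, so Q comes before M.

yes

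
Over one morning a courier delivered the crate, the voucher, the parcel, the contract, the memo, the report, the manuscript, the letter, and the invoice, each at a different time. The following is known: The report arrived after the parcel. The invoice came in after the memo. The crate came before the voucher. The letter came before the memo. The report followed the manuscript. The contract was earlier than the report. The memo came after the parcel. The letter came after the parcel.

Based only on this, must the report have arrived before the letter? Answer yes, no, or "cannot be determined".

No chain of stated constraints runs from the report to the letter, and none runs from the letter to the report either.
So the relative order of the report and the letter is not fixed by the given facts.

cannot be determined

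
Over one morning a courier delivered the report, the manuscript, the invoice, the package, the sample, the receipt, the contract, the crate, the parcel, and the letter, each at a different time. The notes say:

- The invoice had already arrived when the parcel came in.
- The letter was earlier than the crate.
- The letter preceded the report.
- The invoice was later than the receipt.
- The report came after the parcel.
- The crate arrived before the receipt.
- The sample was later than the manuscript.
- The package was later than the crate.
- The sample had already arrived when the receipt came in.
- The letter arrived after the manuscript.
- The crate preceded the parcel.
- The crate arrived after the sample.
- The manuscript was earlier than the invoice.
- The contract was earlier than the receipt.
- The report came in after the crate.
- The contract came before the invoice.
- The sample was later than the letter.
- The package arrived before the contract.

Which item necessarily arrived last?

the report

Every other item has a chain of constraints placing it before the report, so the report is last.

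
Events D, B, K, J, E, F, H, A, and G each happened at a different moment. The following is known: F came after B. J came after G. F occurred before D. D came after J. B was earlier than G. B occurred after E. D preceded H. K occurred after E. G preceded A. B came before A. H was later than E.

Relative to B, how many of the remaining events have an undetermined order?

1

Forced before B: E; forced after B: A, D, F, G, H, and J.
That leaves K with no forced order relative to B — 1.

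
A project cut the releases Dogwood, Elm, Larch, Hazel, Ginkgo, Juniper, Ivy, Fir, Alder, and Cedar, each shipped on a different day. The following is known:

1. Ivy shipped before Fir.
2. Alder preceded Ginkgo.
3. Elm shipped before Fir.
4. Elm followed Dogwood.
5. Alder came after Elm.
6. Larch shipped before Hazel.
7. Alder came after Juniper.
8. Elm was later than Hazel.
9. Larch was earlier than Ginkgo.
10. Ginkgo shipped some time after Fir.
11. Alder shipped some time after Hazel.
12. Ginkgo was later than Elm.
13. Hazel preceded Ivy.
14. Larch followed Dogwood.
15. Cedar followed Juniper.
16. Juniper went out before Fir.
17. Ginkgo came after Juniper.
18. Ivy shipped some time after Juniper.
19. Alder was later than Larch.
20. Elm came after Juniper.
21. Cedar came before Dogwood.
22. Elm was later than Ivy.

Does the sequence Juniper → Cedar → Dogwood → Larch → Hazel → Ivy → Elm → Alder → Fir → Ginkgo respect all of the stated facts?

yes

Check each stated constraint against the proposed order — e.g. Juniper is ahead of Fir; Juniper is ahead of Ginkgo. Every pair is in the required order; nothing is violated.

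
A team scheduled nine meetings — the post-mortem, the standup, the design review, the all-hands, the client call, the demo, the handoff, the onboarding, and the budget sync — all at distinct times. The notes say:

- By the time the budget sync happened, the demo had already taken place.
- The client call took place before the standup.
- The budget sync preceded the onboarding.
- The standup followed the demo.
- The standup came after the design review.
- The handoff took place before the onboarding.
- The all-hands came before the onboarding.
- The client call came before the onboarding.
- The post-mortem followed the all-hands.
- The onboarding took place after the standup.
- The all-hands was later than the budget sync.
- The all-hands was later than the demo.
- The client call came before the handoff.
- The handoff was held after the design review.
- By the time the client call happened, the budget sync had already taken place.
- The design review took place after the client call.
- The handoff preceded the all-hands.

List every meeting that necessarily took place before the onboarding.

Directly stated before the onboarding: the all-hands, the budget sync, the client call, the handoff, and the standup.
The demo reaches the onboarding via the demo → the all-hands → the onboarding.
The design review reaches the onboarding via the design review → the handoff → the onboarding.
No chain forces the post-mortem ahead of the onboarding.

the all-hands, the budget sync, the client call, the demo, the design review, the handoff, the standup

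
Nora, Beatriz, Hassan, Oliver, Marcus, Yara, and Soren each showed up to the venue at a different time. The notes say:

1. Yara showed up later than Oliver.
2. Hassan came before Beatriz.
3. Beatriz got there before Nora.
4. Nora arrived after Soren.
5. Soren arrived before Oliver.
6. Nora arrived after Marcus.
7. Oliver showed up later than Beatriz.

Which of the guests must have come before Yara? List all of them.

Beatriz, Hassan, Oliver, Soren

Directly stated before Yara: Oliver.
Beatriz reaches Yara via Beatriz → Oliver → Yara.
Hassan reaches Yara via Hassan → Beatriz → Oliver → Yara.
Soren reaches Yara via Soren → Oliver → Yara.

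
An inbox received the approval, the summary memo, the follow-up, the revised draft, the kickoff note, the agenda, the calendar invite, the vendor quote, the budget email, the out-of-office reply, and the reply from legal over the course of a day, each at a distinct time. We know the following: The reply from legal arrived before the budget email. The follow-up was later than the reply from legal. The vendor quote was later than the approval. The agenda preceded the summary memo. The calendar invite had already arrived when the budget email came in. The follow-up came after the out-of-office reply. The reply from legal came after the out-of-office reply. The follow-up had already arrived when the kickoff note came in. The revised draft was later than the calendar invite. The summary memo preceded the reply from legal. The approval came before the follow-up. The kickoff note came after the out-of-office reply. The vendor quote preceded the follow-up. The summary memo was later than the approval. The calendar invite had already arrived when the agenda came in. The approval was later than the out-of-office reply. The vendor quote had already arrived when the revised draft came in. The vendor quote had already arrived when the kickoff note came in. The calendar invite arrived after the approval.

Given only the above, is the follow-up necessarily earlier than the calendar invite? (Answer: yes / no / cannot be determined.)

no

Tracing the constraints gives the calendar invite → the agenda → the summary memo → the reply from legal → the follow-up, so the calendar invite must come before the follow-up.
That means the follow-up cannot be before the calendar invite.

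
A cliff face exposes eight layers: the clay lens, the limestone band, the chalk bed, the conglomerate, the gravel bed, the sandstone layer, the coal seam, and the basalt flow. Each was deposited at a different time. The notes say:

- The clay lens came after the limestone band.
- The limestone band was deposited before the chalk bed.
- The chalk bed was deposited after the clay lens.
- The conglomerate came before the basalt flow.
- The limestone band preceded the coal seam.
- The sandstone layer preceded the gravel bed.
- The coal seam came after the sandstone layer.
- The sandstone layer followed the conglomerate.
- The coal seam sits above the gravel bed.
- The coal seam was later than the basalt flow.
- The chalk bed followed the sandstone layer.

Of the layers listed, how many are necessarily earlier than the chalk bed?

Directly stated before the chalk bed: the clay lens, the limestone band, and the sandstone layer.
The conglomerate reaches the chalk bed via the conglomerate → the sandstone layer → the chalk bed.
No chain forces the basalt flow (or any of the others) ahead of the chalk bed.
That's the clay lens, the conglomerate, the limestone band, and the sandstone layer — 4 in all.

4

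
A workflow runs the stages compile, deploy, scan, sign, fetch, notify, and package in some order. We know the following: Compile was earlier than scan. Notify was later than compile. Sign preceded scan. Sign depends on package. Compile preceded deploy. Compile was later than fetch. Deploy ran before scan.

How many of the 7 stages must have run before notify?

Directly stated before notify: compile.
Fetch reaches notify via fetch → compile → notify.
No chain forces package (or any of the others) ahead of notify.
That's compile and fetch — 2 in all.

2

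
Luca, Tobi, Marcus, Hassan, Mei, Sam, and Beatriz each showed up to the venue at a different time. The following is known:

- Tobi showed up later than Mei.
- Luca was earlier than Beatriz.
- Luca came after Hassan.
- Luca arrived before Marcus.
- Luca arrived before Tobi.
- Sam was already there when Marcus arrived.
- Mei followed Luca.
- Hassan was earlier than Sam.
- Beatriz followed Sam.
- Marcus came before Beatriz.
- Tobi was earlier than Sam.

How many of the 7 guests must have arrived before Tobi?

3

Directly stated before Tobi: Luca and Mei.
Hassan reaches Tobi via Hassan → Luca → Tobi.
That's Hassan, Luca, and Mei — 3 in all.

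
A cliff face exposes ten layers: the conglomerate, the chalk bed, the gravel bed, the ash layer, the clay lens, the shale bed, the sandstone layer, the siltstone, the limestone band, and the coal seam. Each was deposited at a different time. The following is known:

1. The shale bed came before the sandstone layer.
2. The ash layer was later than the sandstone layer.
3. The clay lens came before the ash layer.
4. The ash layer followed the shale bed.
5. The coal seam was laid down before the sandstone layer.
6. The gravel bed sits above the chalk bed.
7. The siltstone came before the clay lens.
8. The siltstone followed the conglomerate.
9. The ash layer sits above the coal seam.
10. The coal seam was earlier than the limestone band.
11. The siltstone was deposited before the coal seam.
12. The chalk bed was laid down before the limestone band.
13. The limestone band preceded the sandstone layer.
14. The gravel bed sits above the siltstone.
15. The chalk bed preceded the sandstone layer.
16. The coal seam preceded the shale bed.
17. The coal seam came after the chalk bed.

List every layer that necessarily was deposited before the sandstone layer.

Directly stated before the sandstone layer: the chalk bed, the coal seam, the limestone band, and the shale bed.
The conglomerate reaches the sandstone layer via the conglomerate → the siltstone → the coal seam → the sandstone layer.
The siltstone reaches the sandstone layer via the siltstone → the coal seam → the sandstone layer.
No chain forces the clay lens (or any of the others) ahead of the sandstone layer.

the chalk bed, the coal seam, the conglomerate, the limestone band, the shale bed, the siltstone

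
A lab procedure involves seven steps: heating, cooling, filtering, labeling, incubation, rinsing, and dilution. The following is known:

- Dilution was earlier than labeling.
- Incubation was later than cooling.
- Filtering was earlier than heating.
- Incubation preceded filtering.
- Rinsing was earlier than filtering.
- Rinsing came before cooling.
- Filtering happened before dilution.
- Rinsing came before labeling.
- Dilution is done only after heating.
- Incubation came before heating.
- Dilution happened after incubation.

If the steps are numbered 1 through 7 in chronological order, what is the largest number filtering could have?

4

Filtering must come before dilution, heating, and labeling — 3 steps forced after it.
Everything else can be placed before filtering in some valid order, so filtering can sit as late as position 7 − 3 = 4.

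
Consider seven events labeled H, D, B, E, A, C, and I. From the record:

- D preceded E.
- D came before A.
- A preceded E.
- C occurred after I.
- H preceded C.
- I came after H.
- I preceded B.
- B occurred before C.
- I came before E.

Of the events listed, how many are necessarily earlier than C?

3

Directly stated before C: B, H, and I.
No chain forces A (or any of the others) ahead of C.
That's B, H, and I — 3 in all.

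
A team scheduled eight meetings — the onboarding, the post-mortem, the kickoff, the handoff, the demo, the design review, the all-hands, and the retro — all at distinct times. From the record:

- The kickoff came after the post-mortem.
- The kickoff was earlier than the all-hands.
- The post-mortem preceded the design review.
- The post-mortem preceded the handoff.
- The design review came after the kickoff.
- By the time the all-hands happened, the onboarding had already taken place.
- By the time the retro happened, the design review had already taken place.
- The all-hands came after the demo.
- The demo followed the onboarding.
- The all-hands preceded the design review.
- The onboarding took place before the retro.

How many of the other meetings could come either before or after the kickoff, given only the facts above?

3

Forced before the kickoff: the post-mortem; forced after the kickoff: the all-hands, the design review, and the retro.
That leaves the demo, the handoff, and the onboarding with no forced order relative to the kickoff — 3.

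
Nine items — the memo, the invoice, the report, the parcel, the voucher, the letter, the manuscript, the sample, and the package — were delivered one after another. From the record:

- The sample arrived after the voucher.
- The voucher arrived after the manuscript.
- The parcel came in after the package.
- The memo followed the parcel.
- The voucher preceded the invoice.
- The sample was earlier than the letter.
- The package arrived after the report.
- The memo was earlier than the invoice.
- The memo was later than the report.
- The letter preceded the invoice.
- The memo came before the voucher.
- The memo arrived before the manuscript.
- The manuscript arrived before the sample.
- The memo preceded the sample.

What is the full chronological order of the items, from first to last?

The constraints fix every adjacent pair, so only one ordering works:
the report → the package → the parcel → the memo → the manuscript → the voucher → the sample → the letter → the invoice.

the report, the package, the parcel, the memo, the manuscript, the voucher, the sample, the letter, the invoice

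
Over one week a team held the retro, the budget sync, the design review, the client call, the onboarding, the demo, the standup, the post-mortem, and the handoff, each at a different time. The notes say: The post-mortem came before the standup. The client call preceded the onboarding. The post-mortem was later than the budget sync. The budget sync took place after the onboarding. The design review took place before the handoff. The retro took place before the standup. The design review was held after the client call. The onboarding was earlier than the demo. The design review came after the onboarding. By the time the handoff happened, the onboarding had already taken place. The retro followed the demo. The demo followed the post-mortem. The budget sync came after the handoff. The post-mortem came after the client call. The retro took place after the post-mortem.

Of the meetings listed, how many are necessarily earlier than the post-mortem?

5

Directly stated before the post-mortem: the budget sync and the client call.
The design review reaches the post-mortem via the design review → the handoff → the budget sync → the post-mortem.
The handoff reaches the post-mortem via the handoff → the budget sync → the post-mortem.
The onboarding reaches the post-mortem via the onboarding → the budget sync → the post-mortem.
No chain forces the standup (or any of the others) ahead of the post-mortem.
That's the budget sync, the client call, the design review, the handoff, and the onboarding — 5 in all.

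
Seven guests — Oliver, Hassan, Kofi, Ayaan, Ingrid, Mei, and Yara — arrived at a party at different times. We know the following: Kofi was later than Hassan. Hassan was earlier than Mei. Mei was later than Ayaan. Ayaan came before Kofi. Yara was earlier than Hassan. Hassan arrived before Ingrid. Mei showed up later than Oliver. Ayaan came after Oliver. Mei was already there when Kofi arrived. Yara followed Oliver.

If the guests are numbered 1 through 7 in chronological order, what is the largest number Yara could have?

3

Yara must come before Hassan, Ingrid, Kofi, and Mei — 4 guests forced after them.
Everything else can be placed before Yara in some valid order, so Yara can sit as late as position 7 − 4 = 3.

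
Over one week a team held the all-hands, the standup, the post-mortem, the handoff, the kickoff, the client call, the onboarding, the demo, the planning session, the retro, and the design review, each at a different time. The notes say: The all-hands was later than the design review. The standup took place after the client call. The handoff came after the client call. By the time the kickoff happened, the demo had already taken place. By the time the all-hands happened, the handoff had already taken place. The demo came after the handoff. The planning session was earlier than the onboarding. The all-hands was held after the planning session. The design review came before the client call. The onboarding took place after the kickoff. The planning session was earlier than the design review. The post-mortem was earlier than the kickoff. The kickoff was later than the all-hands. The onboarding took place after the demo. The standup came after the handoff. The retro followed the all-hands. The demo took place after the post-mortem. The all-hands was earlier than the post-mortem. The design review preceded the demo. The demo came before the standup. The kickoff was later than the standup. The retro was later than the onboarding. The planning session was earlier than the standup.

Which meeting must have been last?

the retro

Every other meeting has a chain of constraints placing it before the retro, so the retro is last.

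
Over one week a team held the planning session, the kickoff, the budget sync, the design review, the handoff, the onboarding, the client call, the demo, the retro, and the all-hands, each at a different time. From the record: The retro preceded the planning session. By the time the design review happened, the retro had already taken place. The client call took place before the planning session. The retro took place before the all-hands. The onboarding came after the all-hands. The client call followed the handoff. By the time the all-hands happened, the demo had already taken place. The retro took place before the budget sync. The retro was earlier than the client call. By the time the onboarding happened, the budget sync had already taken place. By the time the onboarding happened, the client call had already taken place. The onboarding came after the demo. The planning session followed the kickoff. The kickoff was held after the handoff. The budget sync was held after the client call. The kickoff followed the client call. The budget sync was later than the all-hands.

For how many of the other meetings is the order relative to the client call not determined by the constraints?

3

Forced before the client call: the handoff and the retro; forced after the client call: the budget sync, the kickoff, the onboarding, and the planning session.
That leaves the all-hands, the demo, and the design review with no forced order relative to the client call — 3.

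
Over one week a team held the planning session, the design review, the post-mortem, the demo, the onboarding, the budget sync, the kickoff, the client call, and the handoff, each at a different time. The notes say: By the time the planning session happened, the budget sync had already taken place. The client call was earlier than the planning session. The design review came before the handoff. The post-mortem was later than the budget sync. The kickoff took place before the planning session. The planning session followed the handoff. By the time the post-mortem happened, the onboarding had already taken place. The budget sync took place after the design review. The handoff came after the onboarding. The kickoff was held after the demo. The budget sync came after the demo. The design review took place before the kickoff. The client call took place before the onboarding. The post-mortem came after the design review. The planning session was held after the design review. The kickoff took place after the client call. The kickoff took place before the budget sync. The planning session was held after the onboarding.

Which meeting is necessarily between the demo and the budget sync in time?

the kickoff

Tracing the constraints gives the demo → the kickoff → the budget sync, so the kickoff sits after the demo and before the budget sync.
No other meeting is forced both after the demo and before the budget sync.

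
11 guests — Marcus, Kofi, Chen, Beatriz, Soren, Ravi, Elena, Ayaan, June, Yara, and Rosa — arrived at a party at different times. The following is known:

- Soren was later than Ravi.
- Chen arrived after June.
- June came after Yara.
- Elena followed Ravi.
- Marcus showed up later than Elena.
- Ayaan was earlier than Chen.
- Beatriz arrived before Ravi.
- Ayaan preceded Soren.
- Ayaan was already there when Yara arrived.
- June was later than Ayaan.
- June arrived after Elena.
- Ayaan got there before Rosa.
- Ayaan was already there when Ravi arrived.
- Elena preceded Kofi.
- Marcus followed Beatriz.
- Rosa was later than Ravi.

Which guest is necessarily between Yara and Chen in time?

Tracing the constraints gives Yara → June → Chen, so June sits after Yara and before Chen.
No other guest is forced both after Yara and before Chen.

June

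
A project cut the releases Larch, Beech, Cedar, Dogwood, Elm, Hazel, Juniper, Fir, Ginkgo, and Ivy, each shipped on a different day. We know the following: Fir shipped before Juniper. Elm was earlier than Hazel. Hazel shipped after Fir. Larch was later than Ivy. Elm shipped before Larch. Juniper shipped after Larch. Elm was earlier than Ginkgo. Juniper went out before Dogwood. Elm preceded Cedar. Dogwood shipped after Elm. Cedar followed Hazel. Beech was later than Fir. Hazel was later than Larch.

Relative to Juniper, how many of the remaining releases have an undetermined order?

Forced before Juniper: Elm, Fir, Ivy, and Larch; forced after Juniper: Dogwood.
That leaves Beech, Cedar, Ginkgo, and Hazel with no forced order relative to Juniper — 4.

4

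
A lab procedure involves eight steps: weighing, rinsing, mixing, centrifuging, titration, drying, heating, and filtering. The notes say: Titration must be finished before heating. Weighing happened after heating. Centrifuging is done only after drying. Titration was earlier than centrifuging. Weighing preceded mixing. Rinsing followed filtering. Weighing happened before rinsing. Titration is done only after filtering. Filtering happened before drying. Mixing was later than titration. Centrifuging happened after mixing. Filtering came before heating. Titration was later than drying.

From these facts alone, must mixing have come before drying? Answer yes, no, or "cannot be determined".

Tracing the constraints gives drying → titration → mixing, so drying must come before mixing.
That means mixing cannot be before drying.

no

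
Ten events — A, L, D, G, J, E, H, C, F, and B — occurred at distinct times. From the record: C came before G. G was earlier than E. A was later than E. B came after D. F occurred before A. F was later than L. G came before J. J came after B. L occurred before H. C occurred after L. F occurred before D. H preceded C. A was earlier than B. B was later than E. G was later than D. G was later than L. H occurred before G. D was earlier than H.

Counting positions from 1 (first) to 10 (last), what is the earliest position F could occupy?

L must come before F — 1 forced predecessor.
Nothing else is forced ahead of F, so its earliest slot is position 1 + 1 = 2.

2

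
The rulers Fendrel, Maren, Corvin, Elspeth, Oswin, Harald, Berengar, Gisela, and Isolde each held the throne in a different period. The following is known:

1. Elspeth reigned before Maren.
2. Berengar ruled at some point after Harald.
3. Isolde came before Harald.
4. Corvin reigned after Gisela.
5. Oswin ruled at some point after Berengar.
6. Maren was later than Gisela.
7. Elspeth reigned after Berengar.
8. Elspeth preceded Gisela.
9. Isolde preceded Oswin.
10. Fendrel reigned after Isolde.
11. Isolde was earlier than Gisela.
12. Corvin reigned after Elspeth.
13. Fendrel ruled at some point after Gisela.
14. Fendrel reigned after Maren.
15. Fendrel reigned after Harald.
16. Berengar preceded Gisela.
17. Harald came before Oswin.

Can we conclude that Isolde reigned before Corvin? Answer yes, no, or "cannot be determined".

Chain the constraints: Isolde → Gisela → Corvin. Each link is directly stated, so Isolde comes before Corvin.

yes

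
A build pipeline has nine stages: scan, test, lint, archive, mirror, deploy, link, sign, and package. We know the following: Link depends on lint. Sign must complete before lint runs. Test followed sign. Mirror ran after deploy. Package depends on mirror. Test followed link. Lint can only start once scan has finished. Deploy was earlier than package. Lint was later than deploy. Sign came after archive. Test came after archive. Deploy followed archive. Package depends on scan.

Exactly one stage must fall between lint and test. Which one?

link

Tracing the constraints gives lint → link → test, so link sits after lint and before test.
No other stage is forced both after lint and before test.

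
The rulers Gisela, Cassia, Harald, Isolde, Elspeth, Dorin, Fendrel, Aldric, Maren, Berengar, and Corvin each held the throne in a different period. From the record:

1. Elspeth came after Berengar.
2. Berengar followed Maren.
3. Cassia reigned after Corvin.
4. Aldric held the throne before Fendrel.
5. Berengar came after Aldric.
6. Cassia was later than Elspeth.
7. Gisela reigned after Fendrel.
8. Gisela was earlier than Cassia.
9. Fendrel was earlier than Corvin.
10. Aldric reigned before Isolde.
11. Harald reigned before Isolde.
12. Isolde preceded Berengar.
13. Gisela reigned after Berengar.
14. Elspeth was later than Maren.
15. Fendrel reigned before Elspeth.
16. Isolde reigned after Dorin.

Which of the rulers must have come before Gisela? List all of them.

Directly stated before Gisela: Berengar and Fendrel.
Aldric reaches Gisela via Aldric → Berengar → Gisela.
Dorin reaches Gisela via Dorin → Isolde → Berengar → Gisela.
Harald reaches Gisela via Harald → Isolde → Berengar → Gisela.
Likewise Isolde and Maren each reach Gisela by chaining the stated constraints.

Aldric, Berengar, Dorin, Fendrel, Harald, Isolde, Maren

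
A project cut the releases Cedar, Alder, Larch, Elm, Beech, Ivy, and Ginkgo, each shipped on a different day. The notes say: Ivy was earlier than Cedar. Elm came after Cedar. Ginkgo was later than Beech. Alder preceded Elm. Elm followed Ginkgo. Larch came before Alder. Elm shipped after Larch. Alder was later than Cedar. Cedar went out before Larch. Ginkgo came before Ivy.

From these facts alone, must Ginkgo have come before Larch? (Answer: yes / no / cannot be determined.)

Chain the constraints: Ginkgo → Ivy → Cedar → Larch. Each link is directly stated, so Ginkgo comes before Larch.

yes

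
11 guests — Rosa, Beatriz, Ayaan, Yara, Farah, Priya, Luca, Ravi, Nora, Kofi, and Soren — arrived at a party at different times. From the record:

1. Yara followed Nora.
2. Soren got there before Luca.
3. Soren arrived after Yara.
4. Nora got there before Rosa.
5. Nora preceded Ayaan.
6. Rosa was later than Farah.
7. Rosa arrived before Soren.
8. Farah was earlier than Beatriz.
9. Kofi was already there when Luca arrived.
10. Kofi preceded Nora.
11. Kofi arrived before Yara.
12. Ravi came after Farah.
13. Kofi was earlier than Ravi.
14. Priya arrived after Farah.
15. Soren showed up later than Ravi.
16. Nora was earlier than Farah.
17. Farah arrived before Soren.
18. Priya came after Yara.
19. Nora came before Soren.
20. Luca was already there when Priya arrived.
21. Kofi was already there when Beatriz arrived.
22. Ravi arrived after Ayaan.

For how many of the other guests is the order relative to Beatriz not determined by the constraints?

7

Forced before Beatriz: Farah, Kofi, and Nora.
That leaves Ayaan, Luca, Priya, Ravi, Rosa, Soren, and Yara with no forced order relative to Beatriz — 7.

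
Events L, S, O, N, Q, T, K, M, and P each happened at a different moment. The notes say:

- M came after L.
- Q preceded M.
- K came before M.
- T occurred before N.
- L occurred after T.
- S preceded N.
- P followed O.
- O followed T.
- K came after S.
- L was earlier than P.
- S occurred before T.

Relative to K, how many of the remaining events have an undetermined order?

6

Forced before K: S; forced after K: M.
That leaves L, N, O, P, Q, and T with no forced order relative to K — 6.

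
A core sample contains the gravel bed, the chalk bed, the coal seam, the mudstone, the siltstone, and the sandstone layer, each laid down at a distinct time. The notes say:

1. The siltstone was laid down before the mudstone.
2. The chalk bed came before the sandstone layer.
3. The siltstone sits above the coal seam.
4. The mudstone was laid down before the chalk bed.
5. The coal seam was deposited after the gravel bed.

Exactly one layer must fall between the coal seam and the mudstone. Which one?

the siltstone

Tracing the constraints gives the coal seam → the siltstone → the mudstone, so the siltstone sits after the coal seam and before the mudstone.
No other layer is forced both after the coal seam and before the mudstone.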